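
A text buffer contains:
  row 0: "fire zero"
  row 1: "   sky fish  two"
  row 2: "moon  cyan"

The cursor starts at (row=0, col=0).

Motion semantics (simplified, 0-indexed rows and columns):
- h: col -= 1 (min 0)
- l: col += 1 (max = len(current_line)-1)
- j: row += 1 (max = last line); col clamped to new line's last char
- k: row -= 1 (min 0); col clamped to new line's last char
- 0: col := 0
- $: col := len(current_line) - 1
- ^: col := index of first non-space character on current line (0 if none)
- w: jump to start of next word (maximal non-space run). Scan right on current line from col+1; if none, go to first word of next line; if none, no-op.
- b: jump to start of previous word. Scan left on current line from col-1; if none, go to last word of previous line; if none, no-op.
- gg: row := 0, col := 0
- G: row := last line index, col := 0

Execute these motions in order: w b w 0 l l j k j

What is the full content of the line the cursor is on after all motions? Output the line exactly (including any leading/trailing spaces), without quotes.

Answer:    sky fish  two

Derivation:
After 1 (w): row=0 col=5 char='z'
After 2 (b): row=0 col=0 char='f'
After 3 (w): row=0 col=5 char='z'
After 4 (0): row=0 col=0 char='f'
After 5 (l): row=0 col=1 char='i'
After 6 (l): row=0 col=2 char='r'
After 7 (j): row=1 col=2 char='_'
After 8 (k): row=0 col=2 char='r'
After 9 (j): row=1 col=2 char='_'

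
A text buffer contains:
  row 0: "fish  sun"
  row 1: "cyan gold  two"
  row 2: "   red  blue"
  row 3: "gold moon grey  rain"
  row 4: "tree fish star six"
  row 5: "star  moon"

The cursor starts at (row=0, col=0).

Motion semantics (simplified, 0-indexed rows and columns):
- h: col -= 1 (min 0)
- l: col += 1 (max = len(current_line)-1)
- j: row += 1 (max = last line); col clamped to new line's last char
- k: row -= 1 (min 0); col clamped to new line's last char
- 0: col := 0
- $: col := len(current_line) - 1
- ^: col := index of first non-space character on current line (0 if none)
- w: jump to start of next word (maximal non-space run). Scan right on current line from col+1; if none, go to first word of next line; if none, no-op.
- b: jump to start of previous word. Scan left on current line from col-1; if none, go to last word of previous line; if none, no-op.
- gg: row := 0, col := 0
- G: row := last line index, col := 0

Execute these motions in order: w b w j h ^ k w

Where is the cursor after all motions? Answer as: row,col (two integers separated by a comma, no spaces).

After 1 (w): row=0 col=6 char='s'
After 2 (b): row=0 col=0 char='f'
After 3 (w): row=0 col=6 char='s'
After 4 (j): row=1 col=6 char='o'
After 5 (h): row=1 col=5 char='g'
After 6 (^): row=1 col=0 char='c'
After 7 (k): row=0 col=0 char='f'
After 8 (w): row=0 col=6 char='s'

Answer: 0,6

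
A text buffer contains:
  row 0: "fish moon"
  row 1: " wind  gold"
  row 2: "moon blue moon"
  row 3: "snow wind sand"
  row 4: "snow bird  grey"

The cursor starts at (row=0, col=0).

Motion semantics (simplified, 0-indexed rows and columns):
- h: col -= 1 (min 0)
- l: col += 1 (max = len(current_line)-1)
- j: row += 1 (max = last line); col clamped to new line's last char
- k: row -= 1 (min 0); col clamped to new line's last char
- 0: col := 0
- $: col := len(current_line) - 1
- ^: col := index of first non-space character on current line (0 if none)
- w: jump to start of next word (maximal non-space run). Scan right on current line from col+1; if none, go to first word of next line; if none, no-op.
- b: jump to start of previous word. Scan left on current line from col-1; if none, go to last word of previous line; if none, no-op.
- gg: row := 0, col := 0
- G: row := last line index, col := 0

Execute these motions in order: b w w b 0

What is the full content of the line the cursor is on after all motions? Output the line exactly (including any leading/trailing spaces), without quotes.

Answer: fish moon

Derivation:
After 1 (b): row=0 col=0 char='f'
After 2 (w): row=0 col=5 char='m'
After 3 (w): row=1 col=1 char='w'
After 4 (b): row=0 col=5 char='m'
After 5 (0): row=0 col=0 char='f'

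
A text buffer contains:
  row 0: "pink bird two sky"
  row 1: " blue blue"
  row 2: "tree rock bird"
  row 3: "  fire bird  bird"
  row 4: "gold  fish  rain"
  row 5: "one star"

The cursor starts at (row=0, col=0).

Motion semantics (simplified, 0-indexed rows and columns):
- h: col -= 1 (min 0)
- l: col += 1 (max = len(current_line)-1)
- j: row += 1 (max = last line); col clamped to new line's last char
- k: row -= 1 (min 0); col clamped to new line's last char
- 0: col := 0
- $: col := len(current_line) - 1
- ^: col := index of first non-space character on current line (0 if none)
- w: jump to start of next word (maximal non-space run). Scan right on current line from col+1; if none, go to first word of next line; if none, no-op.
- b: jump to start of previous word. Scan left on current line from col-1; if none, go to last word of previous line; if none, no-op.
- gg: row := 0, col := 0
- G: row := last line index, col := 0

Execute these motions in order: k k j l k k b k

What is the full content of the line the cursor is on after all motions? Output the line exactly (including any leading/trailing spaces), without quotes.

After 1 (k): row=0 col=0 char='p'
After 2 (k): row=0 col=0 char='p'
After 3 (j): row=1 col=0 char='_'
After 4 (l): row=1 col=1 char='b'
After 5 (k): row=0 col=1 char='i'
After 6 (k): row=0 col=1 char='i'
After 7 (b): row=0 col=0 char='p'
After 8 (k): row=0 col=0 char='p'

Answer: pink bird two sky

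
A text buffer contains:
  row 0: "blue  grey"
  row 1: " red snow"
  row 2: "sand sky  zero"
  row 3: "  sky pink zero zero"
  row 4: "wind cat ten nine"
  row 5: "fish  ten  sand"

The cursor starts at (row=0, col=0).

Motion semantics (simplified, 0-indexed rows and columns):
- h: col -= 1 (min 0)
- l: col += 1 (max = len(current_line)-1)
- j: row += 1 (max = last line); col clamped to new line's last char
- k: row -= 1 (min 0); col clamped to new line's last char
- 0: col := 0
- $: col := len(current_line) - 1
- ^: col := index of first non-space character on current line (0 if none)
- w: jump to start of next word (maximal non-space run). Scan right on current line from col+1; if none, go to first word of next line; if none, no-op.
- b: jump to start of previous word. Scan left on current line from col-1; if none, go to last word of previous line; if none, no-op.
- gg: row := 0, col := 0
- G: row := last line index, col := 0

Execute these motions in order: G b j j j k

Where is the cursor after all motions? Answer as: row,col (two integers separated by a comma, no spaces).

Answer: 4,13

Derivation:
After 1 (G): row=5 col=0 char='f'
After 2 (b): row=4 col=13 char='n'
After 3 (j): row=5 col=13 char='n'
After 4 (j): row=5 col=13 char='n'
After 5 (j): row=5 col=13 char='n'
After 6 (k): row=4 col=13 char='n'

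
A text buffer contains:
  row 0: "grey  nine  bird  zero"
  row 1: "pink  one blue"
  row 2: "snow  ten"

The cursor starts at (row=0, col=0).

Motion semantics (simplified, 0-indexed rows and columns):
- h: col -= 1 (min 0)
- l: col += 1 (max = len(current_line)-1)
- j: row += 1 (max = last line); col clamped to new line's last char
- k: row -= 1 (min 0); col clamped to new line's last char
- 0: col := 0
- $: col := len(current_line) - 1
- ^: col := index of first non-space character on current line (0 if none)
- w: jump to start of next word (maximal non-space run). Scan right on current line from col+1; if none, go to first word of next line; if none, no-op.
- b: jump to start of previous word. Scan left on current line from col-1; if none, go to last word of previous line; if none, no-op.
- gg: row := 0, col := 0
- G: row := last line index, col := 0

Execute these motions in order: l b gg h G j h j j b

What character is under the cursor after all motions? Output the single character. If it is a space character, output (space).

After 1 (l): row=0 col=1 char='r'
After 2 (b): row=0 col=0 char='g'
After 3 (gg): row=0 col=0 char='g'
After 4 (h): row=0 col=0 char='g'
After 5 (G): row=2 col=0 char='s'
After 6 (j): row=2 col=0 char='s'
After 7 (h): row=2 col=0 char='s'
After 8 (j): row=2 col=0 char='s'
After 9 (j): row=2 col=0 char='s'
After 10 (b): row=1 col=10 char='b'

Answer: b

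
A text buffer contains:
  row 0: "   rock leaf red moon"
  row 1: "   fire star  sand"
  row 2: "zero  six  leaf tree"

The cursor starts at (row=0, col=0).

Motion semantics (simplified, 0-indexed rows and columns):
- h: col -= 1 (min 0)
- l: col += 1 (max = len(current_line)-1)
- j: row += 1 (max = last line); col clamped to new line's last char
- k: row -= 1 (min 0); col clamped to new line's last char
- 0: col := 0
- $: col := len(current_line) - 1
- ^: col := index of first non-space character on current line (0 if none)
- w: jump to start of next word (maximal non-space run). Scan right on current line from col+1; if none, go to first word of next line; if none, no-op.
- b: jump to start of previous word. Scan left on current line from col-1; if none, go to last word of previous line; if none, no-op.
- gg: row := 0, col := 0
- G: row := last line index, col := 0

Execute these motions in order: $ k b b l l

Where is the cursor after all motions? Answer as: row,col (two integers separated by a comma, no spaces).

After 1 ($): row=0 col=20 char='n'
After 2 (k): row=0 col=20 char='n'
After 3 (b): row=0 col=17 char='m'
After 4 (b): row=0 col=13 char='r'
After 5 (l): row=0 col=14 char='e'
After 6 (l): row=0 col=15 char='d'

Answer: 0,15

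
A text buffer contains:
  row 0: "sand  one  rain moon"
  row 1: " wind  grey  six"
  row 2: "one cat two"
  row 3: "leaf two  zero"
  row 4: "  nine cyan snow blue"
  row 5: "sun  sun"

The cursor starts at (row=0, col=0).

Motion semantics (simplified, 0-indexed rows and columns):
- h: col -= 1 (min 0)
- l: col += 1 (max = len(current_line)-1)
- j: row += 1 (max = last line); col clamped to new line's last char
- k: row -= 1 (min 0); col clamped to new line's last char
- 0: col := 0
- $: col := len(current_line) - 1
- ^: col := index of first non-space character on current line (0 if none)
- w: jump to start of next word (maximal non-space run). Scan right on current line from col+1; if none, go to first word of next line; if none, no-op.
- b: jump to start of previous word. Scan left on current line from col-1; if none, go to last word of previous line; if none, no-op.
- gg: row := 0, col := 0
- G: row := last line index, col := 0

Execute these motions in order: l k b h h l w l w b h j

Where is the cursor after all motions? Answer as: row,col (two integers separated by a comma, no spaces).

After 1 (l): row=0 col=1 char='a'
After 2 (k): row=0 col=1 char='a'
After 3 (b): row=0 col=0 char='s'
After 4 (h): row=0 col=0 char='s'
After 5 (h): row=0 col=0 char='s'
After 6 (l): row=0 col=1 char='a'
After 7 (w): row=0 col=6 char='o'
After 8 (l): row=0 col=7 char='n'
After 9 (w): row=0 col=11 char='r'
After 10 (b): row=0 col=6 char='o'
After 11 (h): row=0 col=5 char='_'
After 12 (j): row=1 col=5 char='_'

Answer: 1,5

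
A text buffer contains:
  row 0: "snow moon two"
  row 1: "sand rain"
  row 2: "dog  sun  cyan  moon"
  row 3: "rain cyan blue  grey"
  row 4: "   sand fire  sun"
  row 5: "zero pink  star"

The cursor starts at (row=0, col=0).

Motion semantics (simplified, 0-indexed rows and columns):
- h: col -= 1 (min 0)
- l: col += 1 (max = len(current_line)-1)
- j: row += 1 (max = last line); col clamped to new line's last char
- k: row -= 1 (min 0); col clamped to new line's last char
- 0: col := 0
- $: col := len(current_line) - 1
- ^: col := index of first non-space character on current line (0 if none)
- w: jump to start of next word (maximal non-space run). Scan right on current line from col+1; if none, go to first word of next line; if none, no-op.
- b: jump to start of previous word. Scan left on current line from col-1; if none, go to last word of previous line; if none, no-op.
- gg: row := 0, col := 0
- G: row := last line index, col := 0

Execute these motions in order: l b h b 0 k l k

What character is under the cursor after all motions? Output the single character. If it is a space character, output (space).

Answer: n

Derivation:
After 1 (l): row=0 col=1 char='n'
After 2 (b): row=0 col=0 char='s'
After 3 (h): row=0 col=0 char='s'
After 4 (b): row=0 col=0 char='s'
After 5 (0): row=0 col=0 char='s'
After 6 (k): row=0 col=0 char='s'
After 7 (l): row=0 col=1 char='n'
After 8 (k): row=0 col=1 char='n'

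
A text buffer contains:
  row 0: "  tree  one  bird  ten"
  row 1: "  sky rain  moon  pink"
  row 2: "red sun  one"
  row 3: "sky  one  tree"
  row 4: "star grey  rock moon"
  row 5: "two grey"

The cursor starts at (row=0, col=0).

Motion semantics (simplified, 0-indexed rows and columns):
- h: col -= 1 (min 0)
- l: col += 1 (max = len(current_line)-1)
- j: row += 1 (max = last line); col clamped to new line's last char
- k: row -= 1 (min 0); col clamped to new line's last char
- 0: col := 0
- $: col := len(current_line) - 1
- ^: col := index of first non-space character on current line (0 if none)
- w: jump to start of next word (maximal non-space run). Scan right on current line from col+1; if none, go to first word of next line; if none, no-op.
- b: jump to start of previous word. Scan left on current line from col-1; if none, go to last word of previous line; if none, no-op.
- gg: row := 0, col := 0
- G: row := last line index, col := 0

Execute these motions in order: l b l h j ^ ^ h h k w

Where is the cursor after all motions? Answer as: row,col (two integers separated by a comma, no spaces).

Answer: 0,2

Derivation:
After 1 (l): row=0 col=1 char='_'
After 2 (b): row=0 col=1 char='_'
After 3 (l): row=0 col=2 char='t'
After 4 (h): row=0 col=1 char='_'
After 5 (j): row=1 col=1 char='_'
After 6 (^): row=1 col=2 char='s'
After 7 (^): row=1 col=2 char='s'
After 8 (h): row=1 col=1 char='_'
After 9 (h): row=1 col=0 char='_'
After 10 (k): row=0 col=0 char='_'
After 11 (w): row=0 col=2 char='t'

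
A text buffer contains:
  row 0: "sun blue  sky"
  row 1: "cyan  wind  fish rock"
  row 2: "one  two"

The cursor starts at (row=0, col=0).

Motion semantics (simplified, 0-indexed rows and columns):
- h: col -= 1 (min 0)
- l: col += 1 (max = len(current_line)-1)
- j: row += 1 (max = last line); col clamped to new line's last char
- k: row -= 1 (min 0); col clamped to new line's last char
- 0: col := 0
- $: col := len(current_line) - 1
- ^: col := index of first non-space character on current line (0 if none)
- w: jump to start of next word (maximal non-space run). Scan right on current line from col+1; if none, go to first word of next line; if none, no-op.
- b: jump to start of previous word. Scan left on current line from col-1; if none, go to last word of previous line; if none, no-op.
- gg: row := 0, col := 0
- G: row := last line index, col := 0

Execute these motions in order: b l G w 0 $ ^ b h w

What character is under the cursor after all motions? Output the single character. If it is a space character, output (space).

Answer: r

Derivation:
After 1 (b): row=0 col=0 char='s'
After 2 (l): row=0 col=1 char='u'
After 3 (G): row=2 col=0 char='o'
After 4 (w): row=2 col=5 char='t'
After 5 (0): row=2 col=0 char='o'
After 6 ($): row=2 col=7 char='o'
After 7 (^): row=2 col=0 char='o'
After 8 (b): row=1 col=17 char='r'
After 9 (h): row=1 col=16 char='_'
After 10 (w): row=1 col=17 char='r'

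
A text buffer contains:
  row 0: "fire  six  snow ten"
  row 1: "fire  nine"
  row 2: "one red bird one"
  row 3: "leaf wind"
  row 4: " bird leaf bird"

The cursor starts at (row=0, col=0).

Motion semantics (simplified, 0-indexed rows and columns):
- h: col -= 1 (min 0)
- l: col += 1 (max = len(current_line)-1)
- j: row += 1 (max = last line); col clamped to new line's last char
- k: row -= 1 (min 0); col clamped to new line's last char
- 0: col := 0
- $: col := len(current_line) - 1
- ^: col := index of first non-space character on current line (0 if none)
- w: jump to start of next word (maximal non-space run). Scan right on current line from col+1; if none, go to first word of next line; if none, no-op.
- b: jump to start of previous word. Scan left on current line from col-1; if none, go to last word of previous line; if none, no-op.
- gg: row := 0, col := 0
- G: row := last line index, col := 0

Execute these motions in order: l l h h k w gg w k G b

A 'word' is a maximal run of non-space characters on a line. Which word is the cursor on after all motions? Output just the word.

After 1 (l): row=0 col=1 char='i'
After 2 (l): row=0 col=2 char='r'
After 3 (h): row=0 col=1 char='i'
After 4 (h): row=0 col=0 char='f'
After 5 (k): row=0 col=0 char='f'
After 6 (w): row=0 col=6 char='s'
After 7 (gg): row=0 col=0 char='f'
After 8 (w): row=0 col=6 char='s'
After 9 (k): row=0 col=6 char='s'
After 10 (G): row=4 col=0 char='_'
After 11 (b): row=3 col=5 char='w'

Answer: wind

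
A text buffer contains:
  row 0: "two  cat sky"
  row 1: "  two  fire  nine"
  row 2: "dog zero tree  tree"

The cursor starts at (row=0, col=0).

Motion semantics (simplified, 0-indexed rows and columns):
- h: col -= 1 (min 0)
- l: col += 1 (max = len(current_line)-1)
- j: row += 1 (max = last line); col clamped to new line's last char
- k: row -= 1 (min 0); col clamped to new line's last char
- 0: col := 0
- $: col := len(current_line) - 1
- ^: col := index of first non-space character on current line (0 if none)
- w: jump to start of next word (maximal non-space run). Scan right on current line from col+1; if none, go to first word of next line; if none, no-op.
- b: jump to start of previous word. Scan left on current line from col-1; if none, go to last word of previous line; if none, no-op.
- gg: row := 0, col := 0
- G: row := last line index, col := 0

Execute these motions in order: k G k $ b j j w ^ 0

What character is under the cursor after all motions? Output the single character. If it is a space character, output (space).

Answer: d

Derivation:
After 1 (k): row=0 col=0 char='t'
After 2 (G): row=2 col=0 char='d'
After 3 (k): row=1 col=0 char='_'
After 4 ($): row=1 col=16 char='e'
After 5 (b): row=1 col=13 char='n'
After 6 (j): row=2 col=13 char='_'
After 7 (j): row=2 col=13 char='_'
After 8 (w): row=2 col=15 char='t'
After 9 (^): row=2 col=0 char='d'
After 10 (0): row=2 col=0 char='d'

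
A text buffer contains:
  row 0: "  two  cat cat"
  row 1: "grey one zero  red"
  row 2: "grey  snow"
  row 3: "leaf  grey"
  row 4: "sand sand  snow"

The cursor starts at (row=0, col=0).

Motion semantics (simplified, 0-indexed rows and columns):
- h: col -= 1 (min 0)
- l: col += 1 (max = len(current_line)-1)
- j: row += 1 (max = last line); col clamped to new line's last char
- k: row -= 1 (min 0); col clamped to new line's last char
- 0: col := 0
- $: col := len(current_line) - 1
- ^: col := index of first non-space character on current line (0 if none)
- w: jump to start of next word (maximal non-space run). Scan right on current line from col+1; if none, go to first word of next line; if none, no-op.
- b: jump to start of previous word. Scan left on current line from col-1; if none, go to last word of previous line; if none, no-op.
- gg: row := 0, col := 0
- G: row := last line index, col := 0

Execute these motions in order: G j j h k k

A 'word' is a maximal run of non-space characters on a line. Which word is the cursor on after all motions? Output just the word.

After 1 (G): row=4 col=0 char='s'
After 2 (j): row=4 col=0 char='s'
After 3 (j): row=4 col=0 char='s'
After 4 (h): row=4 col=0 char='s'
After 5 (k): row=3 col=0 char='l'
After 6 (k): row=2 col=0 char='g'

Answer: grey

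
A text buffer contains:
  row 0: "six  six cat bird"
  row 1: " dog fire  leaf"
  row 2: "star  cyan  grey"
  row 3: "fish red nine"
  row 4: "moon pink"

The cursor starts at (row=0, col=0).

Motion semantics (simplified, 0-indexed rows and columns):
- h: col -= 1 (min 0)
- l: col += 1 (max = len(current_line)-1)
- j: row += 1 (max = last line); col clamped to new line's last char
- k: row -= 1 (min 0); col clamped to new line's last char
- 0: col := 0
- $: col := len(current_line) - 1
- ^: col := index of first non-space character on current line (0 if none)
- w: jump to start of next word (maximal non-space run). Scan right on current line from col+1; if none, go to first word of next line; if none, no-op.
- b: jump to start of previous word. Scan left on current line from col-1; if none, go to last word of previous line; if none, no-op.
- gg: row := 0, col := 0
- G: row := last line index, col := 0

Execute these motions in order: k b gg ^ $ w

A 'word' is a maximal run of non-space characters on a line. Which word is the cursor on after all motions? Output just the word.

Answer: dog

Derivation:
After 1 (k): row=0 col=0 char='s'
After 2 (b): row=0 col=0 char='s'
After 3 (gg): row=0 col=0 char='s'
After 4 (^): row=0 col=0 char='s'
After 5 ($): row=0 col=16 char='d'
After 6 (w): row=1 col=1 char='d'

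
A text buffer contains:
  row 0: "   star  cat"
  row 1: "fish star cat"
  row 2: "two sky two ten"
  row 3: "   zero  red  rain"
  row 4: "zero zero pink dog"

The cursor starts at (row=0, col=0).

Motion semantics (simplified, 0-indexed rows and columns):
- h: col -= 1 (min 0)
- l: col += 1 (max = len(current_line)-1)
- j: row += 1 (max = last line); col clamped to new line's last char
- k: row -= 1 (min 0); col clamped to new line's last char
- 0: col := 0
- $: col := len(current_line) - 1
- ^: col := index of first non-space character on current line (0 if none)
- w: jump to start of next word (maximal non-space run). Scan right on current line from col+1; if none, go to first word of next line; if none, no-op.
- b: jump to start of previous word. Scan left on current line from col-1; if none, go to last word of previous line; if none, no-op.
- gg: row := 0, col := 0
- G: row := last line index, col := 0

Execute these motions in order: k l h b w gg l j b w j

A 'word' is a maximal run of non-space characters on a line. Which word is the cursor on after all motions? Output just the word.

Answer: sky

Derivation:
After 1 (k): row=0 col=0 char='_'
After 2 (l): row=0 col=1 char='_'
After 3 (h): row=0 col=0 char='_'
After 4 (b): row=0 col=0 char='_'
After 5 (w): row=0 col=3 char='s'
After 6 (gg): row=0 col=0 char='_'
After 7 (l): row=0 col=1 char='_'
After 8 (j): row=1 col=1 char='i'
After 9 (b): row=1 col=0 char='f'
After 10 (w): row=1 col=5 char='s'
After 11 (j): row=2 col=5 char='k'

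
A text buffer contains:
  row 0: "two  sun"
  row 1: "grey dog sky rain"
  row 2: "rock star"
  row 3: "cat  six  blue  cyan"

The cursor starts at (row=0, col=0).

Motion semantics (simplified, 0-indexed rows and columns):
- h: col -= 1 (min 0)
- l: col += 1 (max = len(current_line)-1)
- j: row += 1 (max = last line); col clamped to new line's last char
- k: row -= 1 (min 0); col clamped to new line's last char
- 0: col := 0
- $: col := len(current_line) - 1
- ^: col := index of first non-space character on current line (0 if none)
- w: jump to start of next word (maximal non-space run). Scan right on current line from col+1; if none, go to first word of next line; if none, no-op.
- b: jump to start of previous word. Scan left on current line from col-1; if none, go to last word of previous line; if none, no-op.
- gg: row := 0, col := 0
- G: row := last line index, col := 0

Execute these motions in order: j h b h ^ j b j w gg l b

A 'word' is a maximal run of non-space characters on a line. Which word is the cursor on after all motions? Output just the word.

After 1 (j): row=1 col=0 char='g'
After 2 (h): row=1 col=0 char='g'
After 3 (b): row=0 col=5 char='s'
After 4 (h): row=0 col=4 char='_'
After 5 (^): row=0 col=0 char='t'
After 6 (j): row=1 col=0 char='g'
After 7 (b): row=0 col=5 char='s'
After 8 (j): row=1 col=5 char='d'
After 9 (w): row=1 col=9 char='s'
After 10 (gg): row=0 col=0 char='t'
After 11 (l): row=0 col=1 char='w'
After 12 (b): row=0 col=0 char='t'

Answer: two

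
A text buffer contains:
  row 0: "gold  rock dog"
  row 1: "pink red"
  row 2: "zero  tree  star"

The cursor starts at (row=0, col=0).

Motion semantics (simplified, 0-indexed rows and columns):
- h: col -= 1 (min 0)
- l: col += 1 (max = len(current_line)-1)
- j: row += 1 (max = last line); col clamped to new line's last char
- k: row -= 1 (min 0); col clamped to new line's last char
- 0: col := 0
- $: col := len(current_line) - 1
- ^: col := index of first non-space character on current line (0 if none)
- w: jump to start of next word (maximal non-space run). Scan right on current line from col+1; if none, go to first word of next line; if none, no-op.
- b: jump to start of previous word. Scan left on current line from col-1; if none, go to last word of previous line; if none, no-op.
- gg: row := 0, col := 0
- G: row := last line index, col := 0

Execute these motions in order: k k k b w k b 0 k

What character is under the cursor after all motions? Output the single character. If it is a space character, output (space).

After 1 (k): row=0 col=0 char='g'
After 2 (k): row=0 col=0 char='g'
After 3 (k): row=0 col=0 char='g'
After 4 (b): row=0 col=0 char='g'
After 5 (w): row=0 col=6 char='r'
After 6 (k): row=0 col=6 char='r'
After 7 (b): row=0 col=0 char='g'
After 8 (0): row=0 col=0 char='g'
After 9 (k): row=0 col=0 char='g'

Answer: g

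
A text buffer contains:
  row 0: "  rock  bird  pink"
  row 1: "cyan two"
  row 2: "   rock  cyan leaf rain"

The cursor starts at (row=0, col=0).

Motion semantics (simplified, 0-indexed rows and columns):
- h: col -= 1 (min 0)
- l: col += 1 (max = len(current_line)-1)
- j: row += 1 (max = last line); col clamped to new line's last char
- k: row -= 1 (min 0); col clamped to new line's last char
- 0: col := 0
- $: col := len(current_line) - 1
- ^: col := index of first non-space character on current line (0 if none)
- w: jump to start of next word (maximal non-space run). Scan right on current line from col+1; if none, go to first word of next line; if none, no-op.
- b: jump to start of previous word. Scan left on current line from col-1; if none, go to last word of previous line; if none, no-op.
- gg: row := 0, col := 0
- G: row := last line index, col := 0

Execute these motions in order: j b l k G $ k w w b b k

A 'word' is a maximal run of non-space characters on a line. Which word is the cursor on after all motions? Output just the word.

Answer: rock

Derivation:
After 1 (j): row=1 col=0 char='c'
After 2 (b): row=0 col=14 char='p'
After 3 (l): row=0 col=15 char='i'
After 4 (k): row=0 col=15 char='i'
After 5 (G): row=2 col=0 char='_'
After 6 ($): row=2 col=22 char='n'
After 7 (k): row=1 col=7 char='o'
After 8 (w): row=2 col=3 char='r'
After 9 (w): row=2 col=9 char='c'
After 10 (b): row=2 col=3 char='r'
After 11 (b): row=1 col=5 char='t'
After 12 (k): row=0 col=5 char='k'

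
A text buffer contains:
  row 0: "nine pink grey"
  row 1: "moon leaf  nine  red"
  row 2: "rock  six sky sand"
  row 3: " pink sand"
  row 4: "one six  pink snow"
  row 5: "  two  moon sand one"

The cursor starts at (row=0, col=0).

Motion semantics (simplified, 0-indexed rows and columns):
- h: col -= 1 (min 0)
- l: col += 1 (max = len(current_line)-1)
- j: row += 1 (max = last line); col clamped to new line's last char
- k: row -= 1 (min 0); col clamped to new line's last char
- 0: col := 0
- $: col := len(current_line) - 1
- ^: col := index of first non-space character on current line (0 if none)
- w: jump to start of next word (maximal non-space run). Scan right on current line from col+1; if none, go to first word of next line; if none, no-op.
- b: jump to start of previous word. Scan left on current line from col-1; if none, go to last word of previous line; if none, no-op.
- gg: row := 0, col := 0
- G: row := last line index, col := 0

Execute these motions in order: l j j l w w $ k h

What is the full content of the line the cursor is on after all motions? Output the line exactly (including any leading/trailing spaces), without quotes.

Answer: moon leaf  nine  red

Derivation:
After 1 (l): row=0 col=1 char='i'
After 2 (j): row=1 col=1 char='o'
After 3 (j): row=2 col=1 char='o'
After 4 (l): row=2 col=2 char='c'
After 5 (w): row=2 col=6 char='s'
After 6 (w): row=2 col=10 char='s'
After 7 ($): row=2 col=17 char='d'
After 8 (k): row=1 col=17 char='r'
After 9 (h): row=1 col=16 char='_'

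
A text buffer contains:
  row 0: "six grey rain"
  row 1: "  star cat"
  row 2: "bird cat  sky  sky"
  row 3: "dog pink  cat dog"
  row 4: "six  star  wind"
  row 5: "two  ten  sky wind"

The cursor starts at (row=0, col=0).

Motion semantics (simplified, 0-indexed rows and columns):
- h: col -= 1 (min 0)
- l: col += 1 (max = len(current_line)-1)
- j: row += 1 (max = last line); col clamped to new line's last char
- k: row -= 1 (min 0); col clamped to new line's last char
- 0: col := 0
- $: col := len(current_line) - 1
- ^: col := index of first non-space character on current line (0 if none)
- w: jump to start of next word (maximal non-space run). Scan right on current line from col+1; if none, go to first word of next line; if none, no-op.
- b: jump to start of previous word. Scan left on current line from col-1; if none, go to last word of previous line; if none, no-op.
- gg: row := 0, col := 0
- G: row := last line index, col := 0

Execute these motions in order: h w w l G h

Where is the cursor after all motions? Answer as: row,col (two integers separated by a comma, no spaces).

Answer: 5,0

Derivation:
After 1 (h): row=0 col=0 char='s'
After 2 (w): row=0 col=4 char='g'
After 3 (w): row=0 col=9 char='r'
After 4 (l): row=0 col=10 char='a'
After 5 (G): row=5 col=0 char='t'
After 6 (h): row=5 col=0 char='t'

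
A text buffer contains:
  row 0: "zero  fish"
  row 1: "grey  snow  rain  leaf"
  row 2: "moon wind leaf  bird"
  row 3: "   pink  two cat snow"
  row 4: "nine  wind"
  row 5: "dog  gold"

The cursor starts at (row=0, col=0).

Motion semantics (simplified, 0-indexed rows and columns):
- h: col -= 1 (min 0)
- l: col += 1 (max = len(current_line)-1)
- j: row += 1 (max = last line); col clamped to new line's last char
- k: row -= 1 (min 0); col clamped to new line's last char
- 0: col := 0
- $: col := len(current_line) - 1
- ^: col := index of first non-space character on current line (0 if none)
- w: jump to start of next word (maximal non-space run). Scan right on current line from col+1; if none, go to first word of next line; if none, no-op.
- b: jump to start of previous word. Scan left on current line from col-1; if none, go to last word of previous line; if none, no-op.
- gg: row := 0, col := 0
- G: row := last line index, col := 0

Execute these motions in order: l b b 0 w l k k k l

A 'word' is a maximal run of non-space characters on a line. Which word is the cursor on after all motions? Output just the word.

Answer: fish

Derivation:
After 1 (l): row=0 col=1 char='e'
After 2 (b): row=0 col=0 char='z'
After 3 (b): row=0 col=0 char='z'
After 4 (0): row=0 col=0 char='z'
After 5 (w): row=0 col=6 char='f'
After 6 (l): row=0 col=7 char='i'
After 7 (k): row=0 col=7 char='i'
After 8 (k): row=0 col=7 char='i'
After 9 (k): row=0 col=7 char='i'
After 10 (l): row=0 col=8 char='s'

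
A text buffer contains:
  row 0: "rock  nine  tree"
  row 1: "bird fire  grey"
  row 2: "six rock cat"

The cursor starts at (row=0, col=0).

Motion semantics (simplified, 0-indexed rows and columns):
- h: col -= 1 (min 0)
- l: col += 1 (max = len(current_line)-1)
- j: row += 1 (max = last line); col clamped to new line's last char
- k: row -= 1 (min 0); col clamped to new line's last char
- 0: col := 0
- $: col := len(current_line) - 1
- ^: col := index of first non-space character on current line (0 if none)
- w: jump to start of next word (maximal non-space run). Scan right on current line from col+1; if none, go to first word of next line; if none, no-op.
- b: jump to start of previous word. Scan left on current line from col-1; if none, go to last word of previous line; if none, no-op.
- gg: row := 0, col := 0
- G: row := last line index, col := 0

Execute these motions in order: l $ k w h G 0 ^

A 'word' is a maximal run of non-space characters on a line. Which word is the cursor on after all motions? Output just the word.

After 1 (l): row=0 col=1 char='o'
After 2 ($): row=0 col=15 char='e'
After 3 (k): row=0 col=15 char='e'
After 4 (w): row=1 col=0 char='b'
After 5 (h): row=1 col=0 char='b'
After 6 (G): row=2 col=0 char='s'
After 7 (0): row=2 col=0 char='s'
After 8 (^): row=2 col=0 char='s'

Answer: six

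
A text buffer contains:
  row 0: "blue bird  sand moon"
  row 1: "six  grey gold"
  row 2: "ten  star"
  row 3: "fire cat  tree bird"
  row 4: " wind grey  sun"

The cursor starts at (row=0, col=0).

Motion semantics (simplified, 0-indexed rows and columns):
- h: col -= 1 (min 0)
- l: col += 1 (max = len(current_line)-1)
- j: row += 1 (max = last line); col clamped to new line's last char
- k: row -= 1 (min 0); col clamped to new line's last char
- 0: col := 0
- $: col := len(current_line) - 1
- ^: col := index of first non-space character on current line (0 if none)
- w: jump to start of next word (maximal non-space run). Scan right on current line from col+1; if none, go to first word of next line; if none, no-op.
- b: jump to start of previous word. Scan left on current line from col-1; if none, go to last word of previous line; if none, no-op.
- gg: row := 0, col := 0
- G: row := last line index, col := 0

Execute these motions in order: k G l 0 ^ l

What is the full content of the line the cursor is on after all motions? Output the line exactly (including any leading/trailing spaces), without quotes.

Answer:  wind grey  sun

Derivation:
After 1 (k): row=0 col=0 char='b'
After 2 (G): row=4 col=0 char='_'
After 3 (l): row=4 col=1 char='w'
After 4 (0): row=4 col=0 char='_'
After 5 (^): row=4 col=1 char='w'
After 6 (l): row=4 col=2 char='i'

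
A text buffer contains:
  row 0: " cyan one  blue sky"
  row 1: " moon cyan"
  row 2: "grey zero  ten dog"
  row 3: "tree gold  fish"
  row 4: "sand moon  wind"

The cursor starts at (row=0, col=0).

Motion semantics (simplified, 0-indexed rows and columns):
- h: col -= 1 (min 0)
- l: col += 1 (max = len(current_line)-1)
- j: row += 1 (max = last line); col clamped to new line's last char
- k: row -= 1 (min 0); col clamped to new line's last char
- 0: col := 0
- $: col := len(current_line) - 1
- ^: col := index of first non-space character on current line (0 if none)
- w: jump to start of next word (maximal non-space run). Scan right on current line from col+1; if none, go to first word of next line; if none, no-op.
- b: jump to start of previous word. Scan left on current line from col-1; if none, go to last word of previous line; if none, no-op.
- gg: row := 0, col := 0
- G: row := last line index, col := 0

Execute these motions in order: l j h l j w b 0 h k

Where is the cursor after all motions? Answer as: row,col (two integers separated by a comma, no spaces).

After 1 (l): row=0 col=1 char='c'
After 2 (j): row=1 col=1 char='m'
After 3 (h): row=1 col=0 char='_'
After 4 (l): row=1 col=1 char='m'
After 5 (j): row=2 col=1 char='r'
After 6 (w): row=2 col=5 char='z'
After 7 (b): row=2 col=0 char='g'
After 8 (0): row=2 col=0 char='g'
After 9 (h): row=2 col=0 char='g'
After 10 (k): row=1 col=0 char='_'

Answer: 1,0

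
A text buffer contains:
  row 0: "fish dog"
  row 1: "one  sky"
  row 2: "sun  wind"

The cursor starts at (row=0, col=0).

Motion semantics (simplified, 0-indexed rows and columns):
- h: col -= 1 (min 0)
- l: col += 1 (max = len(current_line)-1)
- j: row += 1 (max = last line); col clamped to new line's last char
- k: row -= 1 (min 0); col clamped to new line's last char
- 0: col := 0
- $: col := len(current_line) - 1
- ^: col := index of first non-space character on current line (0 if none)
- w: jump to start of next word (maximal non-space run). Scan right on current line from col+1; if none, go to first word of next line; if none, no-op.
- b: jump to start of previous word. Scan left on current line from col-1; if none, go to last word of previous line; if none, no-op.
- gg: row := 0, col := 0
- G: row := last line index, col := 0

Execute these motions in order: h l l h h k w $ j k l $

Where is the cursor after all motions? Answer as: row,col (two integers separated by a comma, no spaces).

After 1 (h): row=0 col=0 char='f'
After 2 (l): row=0 col=1 char='i'
After 3 (l): row=0 col=2 char='s'
After 4 (h): row=0 col=1 char='i'
After 5 (h): row=0 col=0 char='f'
After 6 (k): row=0 col=0 char='f'
After 7 (w): row=0 col=5 char='d'
After 8 ($): row=0 col=7 char='g'
After 9 (j): row=1 col=7 char='y'
After 10 (k): row=0 col=7 char='g'
After 11 (l): row=0 col=7 char='g'
After 12 ($): row=0 col=7 char='g'

Answer: 0,7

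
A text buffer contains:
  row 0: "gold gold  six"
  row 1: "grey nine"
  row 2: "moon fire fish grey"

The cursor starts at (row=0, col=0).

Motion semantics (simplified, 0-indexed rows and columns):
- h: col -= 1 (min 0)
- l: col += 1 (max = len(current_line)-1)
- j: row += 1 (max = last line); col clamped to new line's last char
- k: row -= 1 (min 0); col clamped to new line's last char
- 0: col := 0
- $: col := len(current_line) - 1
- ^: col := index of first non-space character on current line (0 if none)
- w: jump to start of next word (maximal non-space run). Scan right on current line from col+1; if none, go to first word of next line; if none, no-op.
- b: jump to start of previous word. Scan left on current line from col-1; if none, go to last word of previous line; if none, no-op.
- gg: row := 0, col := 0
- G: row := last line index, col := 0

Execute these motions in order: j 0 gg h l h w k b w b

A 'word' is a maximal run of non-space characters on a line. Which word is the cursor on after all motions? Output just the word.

Answer: gold

Derivation:
After 1 (j): row=1 col=0 char='g'
After 2 (0): row=1 col=0 char='g'
After 3 (gg): row=0 col=0 char='g'
After 4 (h): row=0 col=0 char='g'
After 5 (l): row=0 col=1 char='o'
After 6 (h): row=0 col=0 char='g'
After 7 (w): row=0 col=5 char='g'
After 8 (k): row=0 col=5 char='g'
After 9 (b): row=0 col=0 char='g'
After 10 (w): row=0 col=5 char='g'
After 11 (b): row=0 col=0 char='g'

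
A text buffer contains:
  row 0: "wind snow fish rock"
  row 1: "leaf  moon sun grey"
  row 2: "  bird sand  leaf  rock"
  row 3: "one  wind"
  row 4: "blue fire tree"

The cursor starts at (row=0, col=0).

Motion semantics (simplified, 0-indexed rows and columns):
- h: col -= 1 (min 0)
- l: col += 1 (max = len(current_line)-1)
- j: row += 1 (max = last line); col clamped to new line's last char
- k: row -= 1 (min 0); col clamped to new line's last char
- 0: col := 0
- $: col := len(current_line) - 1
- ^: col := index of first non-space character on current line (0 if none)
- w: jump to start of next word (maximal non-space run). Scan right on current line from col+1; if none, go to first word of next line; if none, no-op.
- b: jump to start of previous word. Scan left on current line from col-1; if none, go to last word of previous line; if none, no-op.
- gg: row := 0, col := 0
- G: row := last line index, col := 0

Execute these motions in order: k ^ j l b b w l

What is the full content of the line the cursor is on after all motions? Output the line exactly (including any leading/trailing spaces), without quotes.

After 1 (k): row=0 col=0 char='w'
After 2 (^): row=0 col=0 char='w'
After 3 (j): row=1 col=0 char='l'
After 4 (l): row=1 col=1 char='e'
After 5 (b): row=1 col=0 char='l'
After 6 (b): row=0 col=15 char='r'
After 7 (w): row=1 col=0 char='l'
After 8 (l): row=1 col=1 char='e'

Answer: leaf  moon sun grey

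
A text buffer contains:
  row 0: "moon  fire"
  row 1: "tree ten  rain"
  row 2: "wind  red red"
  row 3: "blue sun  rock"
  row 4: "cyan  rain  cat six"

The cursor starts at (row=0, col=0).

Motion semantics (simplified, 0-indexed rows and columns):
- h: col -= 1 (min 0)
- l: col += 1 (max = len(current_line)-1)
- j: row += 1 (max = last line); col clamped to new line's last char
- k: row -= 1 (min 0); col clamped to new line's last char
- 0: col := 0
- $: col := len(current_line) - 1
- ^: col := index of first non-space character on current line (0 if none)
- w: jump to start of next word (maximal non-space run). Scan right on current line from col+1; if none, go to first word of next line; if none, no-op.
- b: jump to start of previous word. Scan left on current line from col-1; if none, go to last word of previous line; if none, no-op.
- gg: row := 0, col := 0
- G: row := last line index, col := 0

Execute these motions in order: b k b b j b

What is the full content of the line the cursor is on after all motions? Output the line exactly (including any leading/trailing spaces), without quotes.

Answer: moon  fire

Derivation:
After 1 (b): row=0 col=0 char='m'
After 2 (k): row=0 col=0 char='m'
After 3 (b): row=0 col=0 char='m'
After 4 (b): row=0 col=0 char='m'
After 5 (j): row=1 col=0 char='t'
After 6 (b): row=0 col=6 char='f'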